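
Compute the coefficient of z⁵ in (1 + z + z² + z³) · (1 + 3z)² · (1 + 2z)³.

(1 + z + z² + z³) has coefficients 1,1,1,1 for degrees 0…3.
(1 + 3z)² has coefficients 1,6,9,0,0,0 for degrees 0…5.
Finally multiplying by (1 + 2z)³, the product of all factors after the first has coefficients 1,12,57,134,156,72 for degrees 0…5.
[z⁵] = 1·72 + 1·156 + 1·134 + 1·57 = 419.

419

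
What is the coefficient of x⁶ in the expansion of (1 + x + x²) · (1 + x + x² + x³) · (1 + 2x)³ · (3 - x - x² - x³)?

-36

(1 + x + x²) has coefficients 1,1,1 for degrees 0…2.
(1 + x + x² + x³) has coefficients 1,1,1,1,0,0,0 for degrees 0…6.
Multiplying by (1 + 2x)³ gives running coefficients 1,7,19,27,26,20,8 for degrees 0…6.
Finally multiplying by (3 - x - x² - x³), the product of all factors after the first has coefficients 3,20,49,54,25,-12,-49 for degrees 0…6.
[x⁶] = 1·(-49) + 1·(-12) + 1·25 = -36.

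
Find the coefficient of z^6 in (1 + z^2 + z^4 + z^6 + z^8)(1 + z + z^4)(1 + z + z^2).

5

(1 + z^2 + z^4 + z^6 + z^8) has coefficients 1,0,1,0,1,0,1 for degrees 0…6.
(1 + z + z^4) has coefficients 1,1,0,0,1,0,0 for degrees 0…6.
Finally multiplying by (1 + z + z^2), the product of all factors after the first has coefficients 1,2,2,1,1,1,1 for degrees 0…6.
[z^6] = 1·1 + 1·1 + 1·2 + 1·1 = 5.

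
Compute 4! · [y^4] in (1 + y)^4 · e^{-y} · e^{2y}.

The EGF product rule gives c_4 = Σ_{k_1+k_2+k_3=4} C(4; k_1,k_2,k_3) · ∏ g_i(k_i), where (1+y)^4 gives the falling factorial (4)_k; e^{-y} gives (-1)^k; e^{2y} gives (2)^k.
g_1(k) for k = 0…4: 1, 4, 12, 24, 24.
g_2(k) for k = 0…4: 1, -1, 1, -1, 1.
g_3(k) for k = 0…4: 1, 2, 4, 8, 16.
First combine the last two factors: h(k) = Σ_j C(k,j)·g_2(j)·g_3(k−j) for k = 0…4: 1, 1, 1, 1, 1.
c_4 = Σ_k C(4,k)·g_1(k)·h(4−k) = 1·1·1 + 4·4·1 + 6·12·1 + 4·24·1 + 1·24·1 = 1 + 16 + 72 + 96 + 24 = 209.

209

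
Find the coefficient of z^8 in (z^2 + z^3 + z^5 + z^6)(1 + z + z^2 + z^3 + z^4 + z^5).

(z^2 + z^3 + z^5 + z^6) has coefficients 0,0,1,1,0,1,1 for degrees 0…6.
(1 + z + z^2 + z^3 + z^4 + z^5) has coefficients 1,1,1,1,1,1,0,0,0 for degrees 0…8.
[z^8] = 1·0 + 1·1 + 1·1 + 1·1 = 3.

3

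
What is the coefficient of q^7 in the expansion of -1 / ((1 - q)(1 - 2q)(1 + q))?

Partial fractions give a closed form: a_n = (1/2)·1^n + (-4/3)·2^n + (-1/6)·(-1)^n.
At n = 7: a_7 = -170.

-170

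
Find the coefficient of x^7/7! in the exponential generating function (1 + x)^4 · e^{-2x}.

320

The EGF product rule gives c_7 = Σ_{k_1+k_2=7} C(7; k_1,k_2) · ∏ g_i(k_i), where (1+x)^4 gives the falling factorial (4)_k; e^{-2x} gives (-2)^k.
g_1(k) for k = 0…7: 1, 4, 12, 24, 24, 0, 0, 0.
g_2(k) for k = 0…7: 1, -2, 4, -8, 16, -32, 64, -128.
c_7 = Σ_k C(7,k)·g_1(k)·g_2(7−k) = 1·1·(-128) + 7·4·64 + 21·12·(-32) + 35·24·16 + 35·24·(-8) = −128 + 1792 − 8064 + 13440 − 6720 = 320.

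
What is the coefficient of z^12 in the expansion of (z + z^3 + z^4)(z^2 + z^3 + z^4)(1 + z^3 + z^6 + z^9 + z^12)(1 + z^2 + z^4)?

(z + z^3 + z^4) has coefficients 0,1,0,1,1 for degrees 0…4.
(z^2 + z^3 + z^4) has coefficients 0,0,1,1,1,0,0,0,0,0,0,0,0 for degrees 0…12.
Multiplying by (1 + z^3 + z^6 + z^9 + z^12) gives running coefficients 0,0,1,1,1,1,1,1,1,1,1,1,1 for degrees 0…12.
Finally multiplying by (1 + z^2 + z^4), the product of all factors after the first has coefficients 0,0,1,1,2,2,3,3,3,3,3,3,3 for degrees 0…12.
[z^12] = 1·3 + 1·3 + 1·3 = 9.

9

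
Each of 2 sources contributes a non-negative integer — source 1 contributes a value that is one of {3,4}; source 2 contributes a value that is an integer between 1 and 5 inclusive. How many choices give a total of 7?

2

The generating function for the choices is (q^3 + q^4)·(q + q^2 + q^3 + q^4 + q^5); the count is [q^7].
(q^3 + q^4) has coefficients 0,0,0,1,1 for degrees 0…4.
(q + q^2 + q^3 + q^4 + q^5) has coefficients 0,1,1,1,1,1,0,0 for degrees 0…7.
[q^7] = 1·1 + 1·1 = 2.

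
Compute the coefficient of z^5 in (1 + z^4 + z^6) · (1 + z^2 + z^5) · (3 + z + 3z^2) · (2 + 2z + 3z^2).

(1 + z^4 + z^6) has coefficients 1,0,0,0,1,0 for degrees 0…5.
(1 + z^2 + z^5) has coefficients 1,0,1,0,0,1 for degrees 0…5.
Multiplying by (3 + z + 3z^2) gives running coefficients 3,1,6,1,3,3 for degrees 0…5.
Finally multiplying by (2 + 2z + 3z^2), the product of all factors after the first has coefficients 6,8,23,17,26,15 for degrees 0…5.
[z^5] = 1·15 + 1·8 = 23.

23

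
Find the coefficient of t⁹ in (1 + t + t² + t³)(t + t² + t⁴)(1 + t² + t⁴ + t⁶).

5

(1 + t + t² + t³) has coefficients 1,1,1,1 for degrees 0…3.
(t + t² + t⁴) has coefficients 0,1,1,0,1,0,0,0,0,0 for degrees 0…9.
Finally multiplying by (1 + t² + t⁴ + t⁶), the product of all factors after the first has coefficients 0,1,1,1,2,1,2,1,2,0 for degrees 0…9.
[t⁹] = 1·0 + 1·2 + 1·1 + 1·2 = 5.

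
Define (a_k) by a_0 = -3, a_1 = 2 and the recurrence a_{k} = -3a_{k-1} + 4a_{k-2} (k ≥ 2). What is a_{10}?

The ordinary generating function has denominator 1 + 3q - 4q^2.
Iterating the recurrence: a_0,…,a_{10} = -3, 2, -18, 62, -258, 1022, -4098, 16382, -65538, 262142, -1048578.

-1048578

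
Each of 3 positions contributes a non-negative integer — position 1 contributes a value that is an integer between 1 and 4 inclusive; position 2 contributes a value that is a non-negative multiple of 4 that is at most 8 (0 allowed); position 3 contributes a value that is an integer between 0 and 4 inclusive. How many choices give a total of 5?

5

The generating function for the choices is (z + z² + z³ + z⁴)·(1 + z⁴ + z⁸)·(1 + z + z² + z³ + z⁴); the count is [z⁵].
(z + z² + z³ + z⁴) has coefficients 0,1,1,1,1 for degrees 0…4.
(1 + z⁴ + z⁸) has coefficients 1,0,0,0,1,0 for degrees 0…5.
Finally multiplying by (1 + z + z² + z³ + z⁴), the product of all factors after the first has coefficients 1,1,1,1,2,1 for degrees 0…5.
[z⁵] = 1·2 + 1·1 + 1·1 + 1·1 = 5.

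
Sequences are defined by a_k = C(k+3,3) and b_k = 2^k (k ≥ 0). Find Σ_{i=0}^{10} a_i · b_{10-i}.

15914

Write out a_i and b_{10-i} for i = 0,…,10 and sum the products.
Σ = 1·1024 + 4·512 + 10·256 + 20·128 + 35·64 + 56·32 + 84·16 + 120·8 + 165·4 + 220·2 + 286·1 = 15914.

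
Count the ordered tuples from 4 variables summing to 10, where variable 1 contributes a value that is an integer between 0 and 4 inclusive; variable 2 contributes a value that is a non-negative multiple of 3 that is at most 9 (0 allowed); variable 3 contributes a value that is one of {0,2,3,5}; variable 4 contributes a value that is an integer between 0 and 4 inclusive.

33

The generating function for the choices is (1 + z + z^2 + z^3 + z^4)·(1 + z^3 + z^6 + z^9)·(1 + z^2 + z^3 + z^5)·(1 + z + z^2 + z^3 + z^4); the count is [z^10].
(1 + z + z^2 + z^3 + z^4) has coefficients 1,1,1,1,1 for degrees 0…4.
(1 + z^3 + z^6 + z^9) has coefficients 1,0,0,1,0,0,1,0,0,1,0 for degrees 0…10.
Multiplying by (1 + z^2 + z^3 + z^5) gives running coefficients 1,0,1,2,0,2,2,0,2,2,0 for degrees 0…10.
Finally multiplying by (1 + z + z^2 + z^3 + z^4), the product of all factors after the first has coefficients 1,1,2,4,4,5,7,6,6,8,6 for degrees 0…10.
[z^10] = 1·6 + 1·8 + 1·6 + 1·6 + 1·7 = 33.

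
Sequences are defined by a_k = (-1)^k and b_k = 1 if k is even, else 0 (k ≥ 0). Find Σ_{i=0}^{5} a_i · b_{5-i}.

-3

The convolution is the t^5 coefficient of A(t)B(t).
Σ = 1·0 − 1·1 + 1·0 − 1·1 + 1·0 − 1·1 = -3.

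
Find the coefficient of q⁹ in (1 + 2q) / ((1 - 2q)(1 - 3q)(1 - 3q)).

The denominator gives the recurrence a_n = 8a_(n−1) − 21a_(n−2) + 18a_(n−3) for n ≥ 3; the numerator fixes a_0 = 1, a_1 = 10, a_2 = 59.
Iterating: 1, 10, 59, 280, 1181, 4630, 17279, 62260, 218561, 752050, so a_9 = 752050.

752050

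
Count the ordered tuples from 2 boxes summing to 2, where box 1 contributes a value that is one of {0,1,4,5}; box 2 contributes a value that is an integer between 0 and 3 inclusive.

The generating function for the choices is (1 + z + z⁴ + z⁵)·(1 + z + z² + z³); the count is [z²].
(1 + z + z⁴ + z⁵) has coefficients 1,1,0 for degrees 0…2.
(1 + z + z² + z³) has coefficients 1,1,1 for degrees 0…2.
[z²] = 1·1 + 1·1 = 2.

2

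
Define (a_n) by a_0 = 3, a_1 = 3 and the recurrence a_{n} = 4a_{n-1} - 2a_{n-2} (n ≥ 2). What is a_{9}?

27696

The ordinary generating function has denominator 1 - 4z + 2z^2.
Iterating the recurrence: a_0,…,a_{9} = 3, 3, 6, 18, 60, 204, 696, 2376, 8112, 27696.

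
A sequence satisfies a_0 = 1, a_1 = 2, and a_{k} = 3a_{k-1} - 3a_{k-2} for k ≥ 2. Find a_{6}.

-27

The ordinary generating function has denominator 1 - 3z + 3z^2.
Iterating the recurrence: a_0,…,a_{6} = 1, 2, 3, 3, 0, -9, -27.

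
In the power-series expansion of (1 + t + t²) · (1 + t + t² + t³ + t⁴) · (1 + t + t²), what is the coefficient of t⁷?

3

(1 + t + t²) has coefficients 1,1,1 for degrees 0…2.
(1 + t + t² + t³ + t⁴) has coefficients 1,1,1,1,1,0,0,0 for degrees 0…7.
Finally multiplying by (1 + t + t²), the product of all factors after the first has coefficients 1,2,3,3,3,2,1,0 for degrees 0…7.
[t⁷] = 1·0 + 1·1 + 1·2 = 3.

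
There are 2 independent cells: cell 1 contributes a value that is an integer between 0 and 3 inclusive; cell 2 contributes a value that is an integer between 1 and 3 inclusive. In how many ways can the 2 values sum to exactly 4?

The generating function for the choices is (1 + y + y^2 + y^3)·(y + y^2 + y^3); the count is [y^4].
(1 + y + y^2 + y^3) has coefficients 1,1,1,1 for degrees 0…3.
(y + y^2 + y^3) has coefficients 0,1,1,1,0 for degrees 0…4.
[y^4] = 1·0 + 1·1 + 1·1 + 1·1 = 3.

3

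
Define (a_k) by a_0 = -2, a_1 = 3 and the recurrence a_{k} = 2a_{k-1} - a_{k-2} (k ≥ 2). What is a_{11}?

53

The ordinary generating function has denominator 1 - 2q + q^2.
Iterating the recurrence: a_0,…,a_{11} = -2, 3, 8, 13, 18, 23, 28, 33, 38, 43, 48, 53.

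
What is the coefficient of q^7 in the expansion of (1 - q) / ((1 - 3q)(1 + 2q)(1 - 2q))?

2522

Partial fractions give a closed form: a_n = (6/5)·3^n + (3/10)·(-2)^n + (-1/2)·2^n.
At n = 7: a_7 = 2522.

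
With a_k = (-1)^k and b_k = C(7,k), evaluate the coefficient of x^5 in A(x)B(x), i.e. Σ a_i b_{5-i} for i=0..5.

6

This is [x^5] in the product of the two ordinary generating functions.
Σ = 1·21 − 1·35 + 1·35 − 1·21 + 1·7 − 1·1 = 6.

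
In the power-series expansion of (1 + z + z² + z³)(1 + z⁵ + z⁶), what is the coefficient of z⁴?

0

(1 + z + z² + z³) has coefficients 1,1,1,1 for degrees 0…3.
(1 + z⁵ + z⁶) has coefficients 1,0,0,0,0 for degrees 0…4.
[z⁴] = 1·0 + 1·0 + 1·0 + 1·0 = 0.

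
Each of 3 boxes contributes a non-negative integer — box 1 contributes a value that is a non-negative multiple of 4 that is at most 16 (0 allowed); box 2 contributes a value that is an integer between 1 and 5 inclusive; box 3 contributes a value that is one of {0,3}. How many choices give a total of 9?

The generating function for the choices is (1 + x^4 + x^8 + x^12 + x^16)·(x + x^2 + x^3 + x^4 + x^5)·(1 + x^3); the count is [x^9].
(1 + x^4 + x^8 + x^12 + x^16) has coefficients 1,0,0,0,1,0,0,0,1,0 for degrees 0…9.
(x + x^2 + x^3 + x^4 + x^5) has coefficients 0,1,1,1,1,1,0,0,0,0 for degrees 0…9.
Finally multiplying by (1 + x^3), the product of all factors after the first has coefficients 0,1,1,1,2,2,1,1,1,0 for degrees 0…9.
[x^9] = 1·0 + 1·2 + 1·1 = 3.

3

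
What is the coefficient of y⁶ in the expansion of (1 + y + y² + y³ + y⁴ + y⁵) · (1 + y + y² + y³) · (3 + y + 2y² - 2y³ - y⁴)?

10

(1 + y + y² + y³ + y⁴ + y⁵) has coefficients 1,1,1,1,1,1 for degrees 0…5.
(1 + y + y² + y³) has coefficients 1,1,1,1,0,0,0 for degrees 0…6.
Finally multiplying by (3 + y + 2y² - 2y³ - y⁴), the product of all factors after the first has coefficients 3,4,6,4,0,-1,-3 for degrees 0…6.
[y⁶] = 1·(-3) + 1·(-1) + 1·0 + 1·4 + 1·6 + 1·4 = 10.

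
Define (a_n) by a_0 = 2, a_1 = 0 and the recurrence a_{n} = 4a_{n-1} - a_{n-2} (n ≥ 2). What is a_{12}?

The ordinary generating function has denominator 1 - 4t + t^2.
Iterating the recurrence: a_0,…,a_{12} = 2, 0, -2, -8, -30, -112, -418, -1560, -5822, -21728, -81090, -302632, -1129438.

-1129438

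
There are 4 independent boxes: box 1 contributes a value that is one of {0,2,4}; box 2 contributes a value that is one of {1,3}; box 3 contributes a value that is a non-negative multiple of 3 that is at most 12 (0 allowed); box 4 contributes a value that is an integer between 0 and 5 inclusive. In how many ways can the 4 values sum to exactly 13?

The generating function for the choices is (1 + x^2 + x^4)·(x + x^3)·(1 + x^3 + x^6 + x^9 + x^12)·(1 + x + x^2 + x^3 + x^4 + x^5); the count is [x^13].
(1 + x^2 + x^4) has coefficients 1,0,1,0,1 for degrees 0…4.
(x + x^3) has coefficients 0,1,0,1,0,0,0,0,0,0,0,0,0,0 for degrees 0…13.
Multiplying by (1 + x^3 + x^6 + x^9 + x^12) gives running coefficients 0,1,0,1,1,0,1,1,0,1,1,0,1,1 for degrees 0…13.
Finally multiplying by (1 + x + x^2 + x^3 + x^4 + x^5), the product of all factors after the first has coefficients 0,1,1,2,3,3,4,4,4,4,4,4,4,4 for degrees 0…13.
[x^13] = 1·4 + 1·4 + 1·4 = 12.

12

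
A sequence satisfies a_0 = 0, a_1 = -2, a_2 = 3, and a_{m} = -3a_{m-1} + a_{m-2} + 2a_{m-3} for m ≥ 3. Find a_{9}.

The ordinary generating function has denominator 1 + 3t - t^2 - 2t^3.
Iterating the recurrence: a_0,…,a_{9} = 0, -2, 3, -11, 32, -101, 313, -976, 3039, -9467.

-9467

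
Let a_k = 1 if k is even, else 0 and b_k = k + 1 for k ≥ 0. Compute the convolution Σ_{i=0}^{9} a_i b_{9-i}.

30

Write out a_i and b_{9-i} for i = 0,…,9 and sum the products.
Σ = 1·10 + 0·9 + 1·8 + 0·7 + 1·6 + 0·5 + 1·4 + 0·3 + 1·2 + 0·1 = 30.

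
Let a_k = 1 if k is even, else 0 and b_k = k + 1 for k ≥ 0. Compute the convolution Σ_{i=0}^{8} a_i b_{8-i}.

25

Write out a_i and b_{8-i} for i = 0,…,8 and sum the products.
Σ = 1·9 + 0·8 + 1·7 + 0·6 + 1·5 + 0·4 + 1·3 + 0·2 + 1·1 = 25.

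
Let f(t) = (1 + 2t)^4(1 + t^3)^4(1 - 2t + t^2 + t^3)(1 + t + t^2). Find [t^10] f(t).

(1 + 2t)^4 has coefficients 1,8,24,32,16 for degrees 0…4.
(1 + t^3)^4 has coefficients 1,0,0,4,0,0,6,0,0,4,0 for degrees 0…10.
Multiplying by (1 - 2t + t^2 + t^3) gives running coefficients 1,-2,1,5,-8,4,10,-12,6,10,-8 for degrees 0…10.
Finally multiplying by (1 + t + t^2), the product of all factors after the first has coefficients 1,-1,0,4,-2,1,6,2,4,4,8 for degrees 0…10.
[t^10] = 1·8 + 8·4 + 24·4 + 32·2 + 16·6 = 296.

296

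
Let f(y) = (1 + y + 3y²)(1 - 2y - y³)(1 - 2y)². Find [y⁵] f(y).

(1 + y + 3y²) has coefficients 1,1,3 for degrees 0…2.
(1 - 2y - y³) has coefficients 1,-2,0,-1,0,0 for degrees 0…5.
Finally multiplying by (1 - 2y)², the product of all factors after the first has coefficients 1,-6,12,-9,4,-4 for degrees 0…5.
[y⁵] = 1·(-4) + 1·4 + 3·(-9) = -27.

-27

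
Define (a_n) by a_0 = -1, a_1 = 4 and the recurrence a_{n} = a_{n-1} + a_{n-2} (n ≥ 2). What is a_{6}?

The ordinary generating function has denominator 1 - q - q^2.
Iterating the recurrence: a_0,…,a_{6} = -1, 4, 3, 7, 10, 17, 27.

27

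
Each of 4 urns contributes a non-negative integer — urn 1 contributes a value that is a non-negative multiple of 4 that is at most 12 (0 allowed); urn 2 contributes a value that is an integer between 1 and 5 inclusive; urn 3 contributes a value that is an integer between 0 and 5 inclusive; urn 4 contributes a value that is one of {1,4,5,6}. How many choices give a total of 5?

5

The generating function for the choices is (1 + q^4 + q^8 + q^12)·(q + q^2 + q^3 + q^4 + q^5)·(1 + q + q^2 + q^3 + q^4 + q^5)·(q + q^4 + q^5 + q^6); the count is [q^5].
(1 + q^4 + q^8 + q^12) has coefficients 1,0,0,0,1,0 for degrees 0…5.
(q + q^2 + q^3 + q^4 + q^5) has coefficients 0,1,1,1,1,1 for degrees 0…5.
Multiplying by (1 + q + q^2 + q^3 + q^4 + q^5) gives running coefficients 0,1,2,3,4,5 for degrees 0…5.
Finally multiplying by (q + q^4 + q^5 + q^6), the product of all factors after the first has coefficients 0,0,1,2,3,5 for degrees 0…5.
[q^5] = 1·5 + 1·0 = 5.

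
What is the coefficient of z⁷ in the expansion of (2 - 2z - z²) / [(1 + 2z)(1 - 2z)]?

-128

The denominator gives the recurrence a_n = 4a_(n−2) for n ≥ 3; the numerator fixes a_0 = 2, a_1 = -2, a_2 = 7.
Iterating: 2, -2, 7, -8, 28, -32, 112, -128, so a_7 = -128.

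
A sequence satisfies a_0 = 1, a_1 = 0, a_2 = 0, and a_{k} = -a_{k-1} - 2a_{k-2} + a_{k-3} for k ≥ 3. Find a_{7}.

-3

The ordinary generating function has denominator 1 + y + 2y^2 - y^3.
Iterating the recurrence: a_0,…,a_{7} = 1, 0, 0, 1, -1, -1, 4, -3.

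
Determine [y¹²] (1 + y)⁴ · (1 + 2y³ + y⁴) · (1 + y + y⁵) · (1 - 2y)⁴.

(1 + y)⁴ has coefficients 1,4,6,4,1 for degrees 0…4.
(1 + 2y³ + y⁴) has coefficients 1,0,0,2,1,0,0,0,0,0,0,0,0 for degrees 0…12.
Multiplying by (1 + y + y⁵) gives running coefficients 1,1,0,2,3,2,0,0,2,1,0,0,0 for degrees 0…12.
Finally multiplying by (1 - 2y)⁴, the product of all factors after the first has coefficients 1,-7,16,-6,-29,42,-8,-16,-14,17,40,-40,0 for degrees 0…12.
[y¹²] = 1·0 + 4·(-40) + 6·40 + 4·17 + 1·(-14) = 134.

134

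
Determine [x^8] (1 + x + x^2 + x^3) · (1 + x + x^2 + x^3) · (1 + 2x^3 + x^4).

(1 + x + x^2 + x^3) has coefficients 1,1,1,1 for degrees 0…3.
(1 + x + x^2 + x^3) has coefficients 1,1,1,1,0,0,0,0,0 for degrees 0…8.
Finally multiplying by (1 + 2x^3 + x^4), the product of all factors after the first has coefficients 1,1,1,3,3,3,3,1,0 for degrees 0…8.
[x^8] = 1·0 + 1·1 + 1·3 + 1·3 = 7.

7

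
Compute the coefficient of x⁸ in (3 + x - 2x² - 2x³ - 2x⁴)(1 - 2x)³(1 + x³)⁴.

184

(3 + x - 2x² - 2x³ - 2x⁴) has coefficients 3,1,-2,-2,-2 for degrees 0…4.
(1 - 2x)³ has coefficients 1,-6,12,-8,0,0,0,0,0 for degrees 0…8.
Finally multiplying by (1 + x³)⁴, the product of all factors after the first has coefficients 1,-6,12,-4,-24,48,-26,-36,72 for degrees 0…8.
[x⁸] = 3·72 + 1·(-36) − 2·(-26) − 2·48 − 2·(-24) = 184.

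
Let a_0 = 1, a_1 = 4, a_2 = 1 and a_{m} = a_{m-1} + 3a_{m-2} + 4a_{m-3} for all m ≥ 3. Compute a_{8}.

1849

The ordinary generating function has denominator 1 - t - 3t^2 - 4t^3.
Iterating the recurrence: a_0,…,a_{8} = 1, 4, 1, 17, 36, 91, 267, 684, 1849.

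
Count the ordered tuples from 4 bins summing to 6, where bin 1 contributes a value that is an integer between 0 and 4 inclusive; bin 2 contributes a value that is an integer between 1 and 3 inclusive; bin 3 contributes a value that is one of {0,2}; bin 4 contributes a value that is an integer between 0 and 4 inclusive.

22

The generating function for the choices is (1 + t + t² + t³ + t⁴)·(t + t² + t³)·(1 + t²)·(1 + t + t² + t³ + t⁴); the count is [t⁶].
(1 + t + t² + t³ + t⁴) has coefficients 1,1,1,1,1 for degrees 0…4.
(t + t² + t³) has coefficients 0,1,1,1,0,0,0 for degrees 0…6.
Multiplying by (1 + t²) gives running coefficients 0,1,1,2,1,1,0 for degrees 0…6.
Finally multiplying by (1 + t + t² + t³ + t⁴), the product of all factors after the first has coefficients 0,1,2,4,5,6,5 for degrees 0…6.
[t⁶] = 1·5 + 1·6 + 1·5 + 1·4 + 1·2 = 22.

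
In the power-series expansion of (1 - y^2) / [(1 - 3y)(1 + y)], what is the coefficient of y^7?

1458

The denominator gives the recurrence a_n = 2a_(n−1) + 3a_(n−2) for n ≥ 3; the numerator fixes a_0 = 1, a_1 = 2, a_2 = 6.
Iterating: 1, 2, 6, 18, 54, 162, 486, 1458, so a_7 = 1458.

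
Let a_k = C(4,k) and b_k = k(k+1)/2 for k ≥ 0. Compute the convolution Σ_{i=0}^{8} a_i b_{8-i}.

344

Write out a_i and b_{8-i} for i = 0,…,8 and sum the products.
Σ = 1·36 + 4·28 + 6·21 + 4·15 + 1·10 + 0·6 + 0·3 + 0·1 + 0·0 = 344.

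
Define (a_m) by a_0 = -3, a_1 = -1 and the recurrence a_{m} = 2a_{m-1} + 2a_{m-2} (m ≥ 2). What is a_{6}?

The ordinary generating function has denominator 1 - 2y - 2y^2.
Iterating the recurrence: a_0,…,a_{6} = -3, -1, -8, -18, -52, -140, -384.

-384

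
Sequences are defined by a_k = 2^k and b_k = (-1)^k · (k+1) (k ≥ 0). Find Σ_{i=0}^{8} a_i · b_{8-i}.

117

Write out a_i and b_{8-i} for i = 0,…,8 and sum the products.
Σ = 1·9 + 2·(-8) + 4·7 + 8·(-6) + 16·5 + 32·(-4) + 64·3 + 128·(-2) + 256·1 = 117.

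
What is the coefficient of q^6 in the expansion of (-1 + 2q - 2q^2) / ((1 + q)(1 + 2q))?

-315

The denominator gives the recurrence a_n = −3a_(n−1) − 2a_(n−2) for n ≥ 3; the numerator fixes a_0 = -1, a_1 = 5, a_2 = -15.
Iterating: -1, 5, -15, 35, -75, 155, -315, so a_6 = -315.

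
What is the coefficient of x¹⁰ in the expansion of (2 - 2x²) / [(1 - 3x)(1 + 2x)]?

63600

The denominator gives the recurrence a_n = a_(n−1) + 6a_(n−2) for n ≥ 3; the numerator fixes a_0 = 2, a_1 = 2, a_2 = 12.
Iterating: 2, 2, 12, 24, 96, 240, 816, 2256, 7152, 20688, 63600, so a_10 = 63600.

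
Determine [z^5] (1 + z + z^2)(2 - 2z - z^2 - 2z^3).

-2

(1 + z + z^2) has coefficients 1,1,1 for degrees 0…2.
(2 - 2z - z^2 - 2z^3) has coefficients 2,-2,-1,-2,0,0 for degrees 0…5.
[z^5] = 1·0 + 1·0 + 1·(-2) = -2.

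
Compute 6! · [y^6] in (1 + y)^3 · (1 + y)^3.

The EGF product rule gives c_6 = Σ_{k_1+k_2=6} C(6; k_1,k_2) · ∏ g_i(k_i), where (1+y)^3 gives the falling factorial (3)_k; (1+y)^3 gives the falling factorial (3)_k.
g_1(k) for k = 0…6: 1, 3, 6, 6, 0, 0, 0.
g_2(k) for k = 0…6: 1, 3, 6, 6, 0, 0, 0.
c_6 = Σ_k C(6,k)·g_1(k)·g_2(6−k) = 20·6·6 = 720.

720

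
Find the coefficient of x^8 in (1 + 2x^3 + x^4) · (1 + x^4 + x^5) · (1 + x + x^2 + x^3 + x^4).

8

(1 + 2x^3 + x^4) has coefficients 1,0,0,2,1 for degrees 0…4.
(1 + x^4 + x^5) has coefficients 1,0,0,0,1,1,0,0,0 for degrees 0…8.
Finally multiplying by (1 + x + x^2 + x^3 + x^4), the product of all factors after the first has coefficients 1,1,1,1,2,2,2,2,2 for degrees 0…8.
[x^8] = 1·2 + 2·2 + 1·2 = 8.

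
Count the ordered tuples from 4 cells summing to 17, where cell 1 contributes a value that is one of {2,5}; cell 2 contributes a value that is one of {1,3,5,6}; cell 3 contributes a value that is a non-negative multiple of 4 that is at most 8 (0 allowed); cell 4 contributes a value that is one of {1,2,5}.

The generating function for the choices is (q^2 + q^5)·(q + q^3 + q^5 + q^6)·(1 + q^4 + q^8)·(q + q^2 + q^5); the count is [q^17].
(q^2 + q^5) has coefficients 0,0,1,0,0,1 for degrees 0…5.
(q + q^3 + q^5 + q^6) has coefficients 0,1,0,1,0,1,1,0,0,0,0,0,0,0,0,0,0,0 for degrees 0…17.
Multiplying by (1 + q^4 + q^8) gives running coefficients 0,1,0,1,0,2,1,1,0,2,1,1,0,1,1,0,0,0 for degrees 0…17.
Finally multiplying by (q + q^2 + q^5), the product of all factors after the first has coefficients 0,0,1,1,1,1,3,3,3,1,4,4,3,1,3,3,2,0 for degrees 0…17.
[q^17] = 1·3 + 1·3 = 6.

6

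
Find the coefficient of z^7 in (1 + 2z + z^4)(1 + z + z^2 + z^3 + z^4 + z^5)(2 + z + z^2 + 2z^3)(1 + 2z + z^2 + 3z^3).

138

(1 + 2z + z^4) has coefficients 1,2,0,0,1 for degrees 0…4.
(1 + z + z^2 + z^3 + z^4 + z^5) has coefficients 1,1,1,1,1,1,0,0 for degrees 0…7.
Multiplying by (2 + z + z^2 + 2z^3) gives running coefficients 2,3,4,6,6,6,4,3 for degrees 0…7.
Finally multiplying by (1 + 2z + z^2 + 3z^3), the product of all factors after the first has coefficients 2,7,12,23,31,36,40,35 for degrees 0…7.
[z^7] = 1·35 + 2·40 + 1·23 = 138.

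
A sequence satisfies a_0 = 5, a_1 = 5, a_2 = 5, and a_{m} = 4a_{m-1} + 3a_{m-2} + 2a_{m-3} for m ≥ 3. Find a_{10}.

The ordinary generating function has denominator 1 - 4z - 3z^2 - 2z^3.
Iterating the recurrence: a_0,…,a_{10} = 5, 5, 5, 45, 205, 965, 4565, 21565, 101885, 481365, 2274245.

2274245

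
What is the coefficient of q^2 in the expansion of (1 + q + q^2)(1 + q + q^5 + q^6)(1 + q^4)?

2

(1 + q + q^2) has coefficients 1,1,1 for degrees 0…2.
(1 + q + q^5 + q^6) has coefficients 1,1,0 for degrees 0…2.
Finally multiplying by (1 + q^4), the product of all factors after the first has coefficients 1,1,0 for degrees 0…2.
[q^2] = 1·0 + 1·1 + 1·1 = 2.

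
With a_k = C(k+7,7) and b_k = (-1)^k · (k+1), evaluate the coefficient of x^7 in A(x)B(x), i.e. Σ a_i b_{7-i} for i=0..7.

1488

The convolution is the x^7 coefficient of A(x)B(x).
Σ = 1·(-8) + 8·7 + 36·(-6) + 120·5 + 330·(-4) + 792·3 + 1716·(-2) + 3432·1 = 1488.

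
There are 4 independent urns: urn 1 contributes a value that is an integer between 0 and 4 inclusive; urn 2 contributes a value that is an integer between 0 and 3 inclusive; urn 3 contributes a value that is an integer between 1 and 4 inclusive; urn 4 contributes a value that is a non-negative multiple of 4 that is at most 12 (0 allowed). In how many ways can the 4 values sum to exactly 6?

17

The generating function for the choices is (1 + t + t^2 + t^3 + t^4)·(1 + t + t^2 + t^3)·(t + t^2 + t^3 + t^4)·(1 + t^4 + t^8 + t^12); the count is [t^6].
(1 + t + t^2 + t^3 + t^4) has coefficients 1,1,1,1,1 for degrees 0…4.
(1 + t + t^2 + t^3) has coefficients 1,1,1,1,0,0,0 for degrees 0…6.
Multiplying by (t + t^2 + t^3 + t^4) gives running coefficients 0,1,2,3,4,3,2 for degrees 0…6.
Finally multiplying by (1 + t^4 + t^8 + t^12), the product of all factors after the first has coefficients 0,1,2,3,4,4,4 for degrees 0…6.
[t^6] = 1·4 + 1·4 + 1·4 + 1·3 + 1·2 = 17.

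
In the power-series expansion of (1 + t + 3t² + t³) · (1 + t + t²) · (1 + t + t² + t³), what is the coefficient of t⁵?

(1 + t + 3t² + t³) has coefficients 1,1,3,1 for degrees 0…3.
(1 + t + t²) has coefficients 1,1,1,0,0,0 for degrees 0…5.
Finally multiplying by (1 + t + t² + t³), the product of all factors after the first has coefficients 1,2,3,3,2,1 for degrees 0…5.
[t⁵] = 1·1 + 1·2 + 3·3 + 1·3 = 15.

15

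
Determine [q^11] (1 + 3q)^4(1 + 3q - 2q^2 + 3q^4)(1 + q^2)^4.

2442

(1 + 3q)^4 has coefficients 1,12,54,108,81 for degrees 0…4.
(1 + 3q - 2q^2 + 3q^4) has coefficients 1,3,-2,0,3,0,0,0,0,0,0,0 for degrees 0…11.
Finally multiplying by (1 + q^2)^4, the product of all factors after the first has coefficients 1,3,2,12,1,18,4,12,11,3,10,0 for degrees 0…11.
[q^11] = 1·0 + 12·10 + 54·3 + 108·11 + 81·12 = 2442.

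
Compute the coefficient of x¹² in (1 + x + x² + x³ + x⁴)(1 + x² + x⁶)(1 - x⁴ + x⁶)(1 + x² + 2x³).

(1 + x + x² + x³ + x⁴) has coefficients 1,1,1,1,1 for degrees 0…4.
(1 + x² + x⁶) has coefficients 1,0,1,0,0,0,1,0,0,0,0,0,0 for degrees 0…12.
Multiplying by (1 - x⁴ + x⁶) gives running coefficients 1,0,1,0,-1,0,1,0,1,0,-1,0,1 for degrees 0…12.
Finally multiplying by (1 + x² + 2x³), the product of all factors after the first has coefficients 1,0,2,2,0,2,0,-2,2,2,0,2,0 for degrees 0…12.
[x¹²] = 1·0 + 1·2 + 1·0 + 1·2 + 1·2 = 6.

6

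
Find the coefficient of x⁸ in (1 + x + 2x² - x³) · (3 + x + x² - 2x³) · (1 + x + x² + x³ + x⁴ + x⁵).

(1 + x + 2x² - x³) has coefficients 1,1,2,-1 for degrees 0…3.
(3 + x + x² - 2x³) has coefficients 3,1,1,-2,0,0,0,0,0 for degrees 0…8.
Finally multiplying by (1 + x + x² + x³ + x⁴ + x⁵), the product of all factors after the first has coefficients 3,4,5,3,3,3,0,-1,-2 for degrees 0…8.
[x⁸] = 1·(-2) + 1·(-1) + 2·0 − 1·3 = -6.

-6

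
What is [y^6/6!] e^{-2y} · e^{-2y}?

The EGF product rule gives c_6 = Σ_{k_1+k_2=6} C(6; k_1,k_2) · ∏ g_i(k_i), where e^{-2y} gives (-2)^k; e^{-2y} gives (-2)^k.
g_1(k) for k = 0…6: 1, -2, 4, -8, 16, -32, 64.
g_2(k) for k = 0…6: 1, -2, 4, -8, 16, -32, 64.
c_6 = Σ_k C(6,k)·g_1(k)·g_2(6−k) = 1·1·64 + 6·(-2)·(-32) + 15·4·16 + 20·(-8)·(-8) + 15·16·4 + 6·(-32)·(-2) + 1·64·1 = 64 + 384 + 960 + 1280 + 960 + 384 + 64 = 4096.

4096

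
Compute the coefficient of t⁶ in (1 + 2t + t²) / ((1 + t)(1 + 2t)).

32

The denominator gives the recurrence a_n = −3a_(n−1) − 2a_(n−2) for n ≥ 3; the numerator fixes a_0 = 1, a_1 = -1, a_2 = 2.
Iterating: 1, -1, 2, -4, 8, -16, 32, so a_6 = 32.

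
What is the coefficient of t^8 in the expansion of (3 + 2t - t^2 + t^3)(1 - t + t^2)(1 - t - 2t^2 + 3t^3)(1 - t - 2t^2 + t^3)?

-24

(3 + 2t - t^2 + t^3) has coefficients 3,2,-1,1 for degrees 0…3.
(1 - t + t^2) has coefficients 1,-1,1,0,0,0,0,0,0 for degrees 0…8.
Multiplying by (1 - t - 2t^2 + 3t^3) gives running coefficients 1,-2,0,4,-5,3,0,0,0 for degrees 0…8.
Finally multiplying by (1 - t - 2t^2 + t^3), the product of all factors after the first has coefficients 1,-3,0,9,-11,0,11,-11,3 for degrees 0…8.
[t^8] = 3·3 + 2·(-11) − 1·11 + 1·0 = -24.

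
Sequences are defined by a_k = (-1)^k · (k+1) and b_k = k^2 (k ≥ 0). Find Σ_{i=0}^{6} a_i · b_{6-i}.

This is [x^6] in the product of the two ordinary generating functions.
Σ = 1·36 − 2·25 + 3·16 − 4·9 + 5·4 − 6·1 + 7·0 = 12.

12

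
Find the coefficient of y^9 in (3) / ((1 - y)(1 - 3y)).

Partial fractions give a closed form: a_n = (-3/2)·1^n + (9/2)·3^n.
At n = 9: a_9 = 88572.

88572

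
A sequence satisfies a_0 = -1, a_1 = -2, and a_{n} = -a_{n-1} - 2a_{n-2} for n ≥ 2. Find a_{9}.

40

The ordinary generating function has denominator 1 + z + 2z^2.
Iterating the recurrence: a_0,…,a_{9} = -1, -2, 4, 0, -8, 8, 8, -24, 8, 40.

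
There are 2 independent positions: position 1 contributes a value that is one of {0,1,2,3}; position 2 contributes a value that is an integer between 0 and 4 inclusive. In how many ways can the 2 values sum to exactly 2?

3

The generating function for the choices is (1 + y + y^2 + y^3)·(1 + y + y^2 + y^3 + y^4); the count is [y^2].
(1 + y + y^2 + y^3) has coefficients 1,1,1 for degrees 0…2.
(1 + y + y^2 + y^3 + y^4) has coefficients 1,1,1 for degrees 0…2.
[y^2] = 1·1 + 1·1 + 1·1 = 3.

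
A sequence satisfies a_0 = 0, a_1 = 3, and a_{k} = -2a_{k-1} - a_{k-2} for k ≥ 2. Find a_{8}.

The ordinary generating function has denominator 1 + 2q + q^2.
Iterating the recurrence: a_0,…,a_{8} = 0, 3, -6, 9, -12, 15, -18, 21, -24.

-24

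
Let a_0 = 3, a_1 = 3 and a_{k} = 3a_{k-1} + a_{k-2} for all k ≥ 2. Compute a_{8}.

15348

The ordinary generating function has denominator 1 - 3z - z^2.
Iterating the recurrence: a_0,…,a_{8} = 3, 3, 12, 39, 129, 426, 1407, 4647, 15348.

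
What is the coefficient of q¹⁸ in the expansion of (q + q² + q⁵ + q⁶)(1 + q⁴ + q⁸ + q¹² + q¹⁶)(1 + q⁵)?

4

(q + q² + q⁵ + q⁶) has coefficients 0,1,1,0,0,1,1 for degrees 0…6.
(1 + q⁴ + q⁸ + q¹² + q¹⁶) has coefficients 1,0,0,0,1,0,0,0,1,0,0,0,1,0,0,0,1,0,0 for degrees 0…18.
Finally multiplying by (1 + q⁵), the product of all factors after the first has coefficients 1,0,0,0,1,1,0,0,1,1,0,0,1,1,0,0,1,1,0 for degrees 0…18.
[q¹⁸] = 1·1 + 1·1 + 1·1 + 1·1 = 4.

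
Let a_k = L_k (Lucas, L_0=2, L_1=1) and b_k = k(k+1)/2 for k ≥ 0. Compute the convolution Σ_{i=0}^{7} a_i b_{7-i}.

Write out a_i and b_{7-i} for i = 0,…,7 and sum the products.
Σ = 2·28 + 1·21 + 3·15 + 4·10 + 7·6 + 11·3 + 18·1 + 29·0 = 255.

255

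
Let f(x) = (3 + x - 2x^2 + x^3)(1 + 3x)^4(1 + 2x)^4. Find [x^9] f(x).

(3 + x - 2x^2 + x^3) has coefficients 3,1,-2,1 for degrees 0…3.
(1 + 3x)^4 has coefficients 1,12,54,108,81,0,0,0,0,0 for degrees 0…9.
Finally multiplying by (1 + 2x)^4, the product of all factors after the first has coefficients 1,20,174,860,2641,5160,6264,4320,1296,0 for degrees 0…9.
[x^9] = 3·0 + 1·1296 − 2·4320 + 1·6264 = -1080.

-1080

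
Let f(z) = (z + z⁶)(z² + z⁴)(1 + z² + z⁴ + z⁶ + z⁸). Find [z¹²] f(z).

2

(z + z⁶) has coefficients 0,1,0,0,0,0,1 for degrees 0…6.
(z² + z⁴) has coefficients 0,0,1,0,1,0,0,0,0,0,0,0,0 for degrees 0…12.
Finally multiplying by (1 + z² + z⁴ + z⁶ + z⁸), the product of all factors after the first has coefficients 0,0,1,0,2,0,2,0,2,0,2,0,1 for degrees 0…12.
[z¹²] = 1·0 + 1·2 = 2.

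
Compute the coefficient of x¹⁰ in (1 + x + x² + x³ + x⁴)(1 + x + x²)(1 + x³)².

(1 + x + x² + x³ + x⁴) has coefficients 1,1,1,1,1 for degrees 0…4.
(1 + x + x²) has coefficients 1,1,1,0,0,0,0,0,0,0,0 for degrees 0…10.
Finally multiplying by (1 + x³)², the product of all factors after the first has coefficients 1,1,1,2,2,2,1,1,1,0,0 for degrees 0…10.
[x¹⁰] = 1·0 + 1·0 + 1·1 + 1·1 + 1·1 = 3.

3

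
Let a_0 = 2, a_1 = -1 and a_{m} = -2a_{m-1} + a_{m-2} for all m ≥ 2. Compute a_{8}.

746

The ordinary generating function has denominator 1 + 2t - t^2.
Iterating the recurrence: a_0,…,a_{8} = 2, -1, 4, -9, 22, -53, 128, -309, 746.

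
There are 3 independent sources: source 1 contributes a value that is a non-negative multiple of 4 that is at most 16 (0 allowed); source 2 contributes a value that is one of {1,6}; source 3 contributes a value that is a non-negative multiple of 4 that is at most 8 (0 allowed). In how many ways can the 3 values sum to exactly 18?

3

The generating function for the choices is (1 + q^4 + q^8 + q^12 + q^16)·(q + q^6)·(1 + q^4 + q^8); the count is [q^18].
(1 + q^4 + q^8 + q^12 + q^16) has coefficients 1,0,0,0,1,0,0,0,1,0,0,0,1,0,0,0,1 for degrees 0…16.
(q + q^6) has coefficients 0,1,0,0,0,0,1,0,0,0,0,0,0,0,0,0,0,0,0 for degrees 0…18.
Finally multiplying by (1 + q^4 + q^8), the product of all factors after the first has coefficients 0,1,0,0,0,1,1,0,0,1,1,0,0,0,1,0,0,0,0 for degrees 0…18.
[q^18] = 1·0 + 1·1 + 1·1 + 1·1 + 1·0 = 3.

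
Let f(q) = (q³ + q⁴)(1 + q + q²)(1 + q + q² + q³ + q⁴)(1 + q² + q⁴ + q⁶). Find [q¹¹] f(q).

14

(q³ + q⁴) has coefficients 0,0,0,1,1 for degrees 0…4.
(1 + q + q²) has coefficients 1,1,1,0,0,0,0,0,0,0,0,0 for degrees 0…11.
Multiplying by (1 + q + q² + q³ + q⁴) gives running coefficients 1,2,3,3,3,2,1,0,0,0,0,0 for degrees 0…11.
Finally multiplying by (1 + q² + q⁴ + q⁶), the product of all factors after the first has coefficients 1,2,4,5,7,7,8,7,7,5,4,2 for degrees 0…11.
[q¹¹] = 1·7 + 1·7 = 14.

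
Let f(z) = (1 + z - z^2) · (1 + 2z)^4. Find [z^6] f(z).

-16

(1 + z - z^2) has coefficients 1,1,-1 for degrees 0…2.
(1 + 2z)^4 has coefficients 1,8,24,32,16,0,0 for degrees 0…6.
[z^6] = 1·0 + 1·0 − 1·16 = -16.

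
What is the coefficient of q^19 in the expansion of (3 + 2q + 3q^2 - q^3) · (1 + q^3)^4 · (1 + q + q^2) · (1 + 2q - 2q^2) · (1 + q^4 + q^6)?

-13

(3 + 2q + 3q^2 - q^3) has coefficients 3,2,3,-1 for degrees 0…3.
(1 + q^3)^4 has coefficients 1,0,0,4,0,0,6,0,0,4,0,0,1,0,0,0,0,0,0,0 for degrees 0…19.
Multiplying by (1 + q + q^2) gives running coefficients 1,1,1,4,4,4,6,6,6,4,4,4,1,1,1,0,0,0,0,0 for degrees 0…19.
Multiplying by (1 + 2q - 2q^2) gives running coefficients 1,3,1,4,10,4,6,10,6,4,0,4,1,-5,1,0,-2,0,0,0 for degrees 0…19.
Finally multiplying by (1 + q^4 + q^6), the product of all factors after the first has coefficients 1,3,1,4,11,7,8,17,17,12,16,18,13,9,7,8,-1,-1,2,-5 for degrees 0…19.
[q^19] = 3·(-5) + 2·2 + 3·(-1) − 1·(-1) = -13.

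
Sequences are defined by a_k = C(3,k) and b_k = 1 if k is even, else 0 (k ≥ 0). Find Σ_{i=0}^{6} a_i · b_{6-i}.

4

This is [x^6] in the product of the two ordinary generating functions.
Σ = 1·1 + 3·0 + 3·1 + 1·0 + 0·1 + 0·0 + 0·1 = 4.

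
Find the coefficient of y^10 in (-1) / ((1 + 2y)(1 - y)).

-683

Partial fractions give a closed form: a_n = (-2/3)·(-2)^n + (-1/3)·1^n.
At n = 10: a_10 = -683.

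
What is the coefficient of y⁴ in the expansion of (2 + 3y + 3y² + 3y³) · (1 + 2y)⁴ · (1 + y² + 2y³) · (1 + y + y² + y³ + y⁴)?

(2 + 3y + 3y² + 3y³) has coefficients 2,3,3,3 for degrees 0…3.
(1 + 2y)⁴ has coefficients 1,8,24,32,16 for degrees 0…4.
Multiplying by (1 + y² + 2y³) gives running coefficients 1,8,25,42,56 for degrees 0…4.
Finally multiplying by (1 + y + y² + y³ + y⁴), the product of all factors after the first has coefficients 1,9,34,76,132 for degrees 0…4.
[y⁴] = 2·132 + 3·76 + 3·34 + 3·9 = 621.

621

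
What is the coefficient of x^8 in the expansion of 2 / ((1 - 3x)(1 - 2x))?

Partial fractions give a closed form: a_n = (6)·3^n + (-4)·2^n.
At n = 8: a_8 = 38342.

38342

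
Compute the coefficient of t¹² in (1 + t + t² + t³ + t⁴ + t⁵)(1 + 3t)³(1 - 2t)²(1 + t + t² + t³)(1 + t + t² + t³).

1124

(1 + t + t² + t³ + t⁴ + t⁵) has coefficients 1,1,1,1,1,1 for degrees 0…5.
(1 + 3t)³ has coefficients 1,9,27,27,0,0,0,0,0,0,0,0,0 for degrees 0…12.
Multiplying by (1 - 2t)² gives running coefficients 1,5,-5,-45,0,108,0,0,0,0,0,0,0 for degrees 0…12.
Multiplying by (1 + t + t² + t³) gives running coefficients 1,6,1,-44,-45,58,63,108,108,0,0,0,0 for degrees 0…12.
Finally multiplying by (1 + t + t² + t³), the product of all factors after the first has coefficients 1,7,8,-36,-82,-30,32,184,337,279,216,108,0 for degrees 0…12.
[t¹²] = 1·0 + 1·108 + 1·216 + 1·279 + 1·337 + 1·184 = 1124.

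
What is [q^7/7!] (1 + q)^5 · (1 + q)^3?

40320

The EGF product rule gives c_7 = Σ_{k_1+k_2=7} C(7; k_1,k_2) · ∏ g_i(k_i), where (1+q)^5 gives the falling factorial (5)_k; (1+q)^3 gives the falling factorial (3)_k.
g_1(k) for k = 0…7: 1, 5, 20, 60, 120, 120, 0, 0.
g_2(k) for k = 0…7: 1, 3, 6, 6, 0, 0, 0, 0.
c_7 = Σ_k C(7,k)·g_1(k)·g_2(7−k) = 35·120·6 + 21·120·6 = 25200 + 15120 = 40320.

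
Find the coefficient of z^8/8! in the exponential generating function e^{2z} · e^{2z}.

The EGF product rule gives c_8 = Σ_{k_1+k_2=8} C(8; k_1,k_2) · ∏ g_i(k_i), where e^{2z} gives (2)^k; e^{2z} gives (2)^k.
g_1(k) for k = 0…8: 1, 2, 4, 8, 16, 32, 64, 128, 256.
g_2(k) for k = 0…8: 1, 2, 4, 8, 16, 32, 64, 128, 256.
c_8 = Σ_k C(8,k)·g_1(k)·g_2(8−k) = 1·1·256 + 8·2·128 + 28·4·64 + 56·8·32 + 70·16·16 + 56·32·8 + 28·64·4 + 8·128·2 + 1·256·1 = 256 + 2048 + 7168 + 14336 + 17920 + 14336 + 7168 + 2048 + 256 = 65536.

65536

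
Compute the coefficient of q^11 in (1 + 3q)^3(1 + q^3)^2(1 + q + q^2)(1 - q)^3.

(1 + 3q)^3 has coefficients 1,9,27,27 for degrees 0…3.
(1 + q^3)^2 has coefficients 1,0,0,2,0,0,1,0,0,0,0,0 for degrees 0…11.
Multiplying by (1 + q + q^2) gives running coefficients 1,1,1,2,2,2,1,1,1,0,0,0 for degrees 0…11.
Finally multiplying by (1 - q)^3, the product of all factors after the first has coefficients 1,-2,1,1,-2,1,-1,2,-1,-1,2,-1 for degrees 0…11.
[q^11] = 1·(-1) + 9·2 + 27·(-1) + 27·(-1) = -37.

-37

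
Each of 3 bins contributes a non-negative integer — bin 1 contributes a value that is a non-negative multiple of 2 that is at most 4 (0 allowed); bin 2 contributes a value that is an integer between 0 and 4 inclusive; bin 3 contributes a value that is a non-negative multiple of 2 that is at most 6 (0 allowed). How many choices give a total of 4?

The generating function for the choices is (1 + q² + q⁴)·(1 + q + q² + q³ + q⁴)·(1 + q² + q⁴ + q⁶); the count is [q⁴].
(1 + q² + q⁴) has coefficients 1,0,1,0,1 for degrees 0…4.
(1 + q + q² + q³ + q⁴) has coefficients 1,1,1,1,1 for degrees 0…4.
Finally multiplying by (1 + q² + q⁴ + q⁶), the product of all factors after the first has coefficients 1,1,2,2,3 for degrees 0…4.
[q⁴] = 1·3 + 1·2 + 1·1 = 6.

6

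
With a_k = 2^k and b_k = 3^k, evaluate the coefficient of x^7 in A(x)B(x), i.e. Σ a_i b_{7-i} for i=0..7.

6305

Write out a_i and b_{7-i} for i = 0,…,7 and sum the products.
Σ = 1·2187 + 2·729 + 4·243 + 8·81 + 16·27 + 32·9 + 64·3 + 128·1 = 6305.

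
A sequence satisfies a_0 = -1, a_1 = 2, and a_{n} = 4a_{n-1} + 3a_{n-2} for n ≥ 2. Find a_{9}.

The ordinary generating function has denominator 1 - 4z - 3z^2.
Iterating the recurrence: a_0,…,a_{9} = -1, 2, 5, 26, 119, 554, 2573, 11954, 55535, 258002.

258002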